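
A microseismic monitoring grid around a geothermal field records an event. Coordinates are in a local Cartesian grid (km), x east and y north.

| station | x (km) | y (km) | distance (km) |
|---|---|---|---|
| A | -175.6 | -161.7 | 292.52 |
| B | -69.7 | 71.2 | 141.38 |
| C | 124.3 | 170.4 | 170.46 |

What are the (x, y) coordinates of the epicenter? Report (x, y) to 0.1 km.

Circle about each station: (x + 175.6)² + (y + 161.7)² = 292.52²; (x + 69.7)² + (y − 71.2)² = 141.38²; (x − 124.3)² + (y − 170.4)² = 170.46².
Subtracting the A equation from the B and C equations removes the quadratic terms:
211.8 x + 465.8 y = 18524.93
599.8 x + 664.2 y = 44015.74
Solving the 2×2 system: x ≈ 59.1, y ≈ 12.9 km.

59.1 km east, 12.9 km north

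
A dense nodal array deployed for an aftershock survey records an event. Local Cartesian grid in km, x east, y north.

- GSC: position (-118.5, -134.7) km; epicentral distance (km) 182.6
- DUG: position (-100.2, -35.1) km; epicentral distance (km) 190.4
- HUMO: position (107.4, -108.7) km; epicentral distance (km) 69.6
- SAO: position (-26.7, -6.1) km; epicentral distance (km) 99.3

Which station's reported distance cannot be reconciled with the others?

DUG

Solve using three stations at a time. Using GSC, HUMO, SAO (subtract circle equations pairwise → linear system) gives (x, y) ≈ (51.3, -67.5).
Distances from that point to each station vs reported:
  GSC: calculated 182.6 vs reported 182.6 → residual 0.0 km
  DUG: calculated 154.9 vs reported 190.4 → residual 35.5 km
  HUMO: calculated 69.6 vs reported 69.6 → residual 0.0 km
  SAO: calculated 99.3 vs reported 99.3 → residual 0.0 km
GSC, HUMO, SAO are mutually consistent (residuals ≈ 0); DUG is off by 35.5 km.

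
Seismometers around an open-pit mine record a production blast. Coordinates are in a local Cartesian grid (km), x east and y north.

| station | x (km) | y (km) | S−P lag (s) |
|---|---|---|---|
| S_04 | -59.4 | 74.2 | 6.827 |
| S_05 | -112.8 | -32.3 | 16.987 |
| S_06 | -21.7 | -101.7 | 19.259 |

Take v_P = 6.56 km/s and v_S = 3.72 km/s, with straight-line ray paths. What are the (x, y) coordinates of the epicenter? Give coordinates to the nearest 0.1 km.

x ≈ -1.9 km, y ≈ 62.6 km

Distance from S−P lag: d = Δt · v_P v_S / (v_P − v_S) = Δt · (6.56·3.72)/(6.56−3.72) ≈ 8.5927·Δt.
So d_S_04 = 58.66, d_S_05 = 145.96, d_S_06 = 165.49 km.
Circle about each station: (x + 59.4)² + (y − 74.2)² = 58.66²; (x + 112.8)² + (y + 32.3)² = 145.96²; (x + 21.7)² + (y + 101.7)² = 165.49².
Subtracting the S_04 equation from the S_05 and S_06 equations removes the quadratic terms:
-106.8 x − 213.0 y = -13130.20
75.4 x − 351.8 y = -22166.16
Solving the 2×2 system: x ≈ -1.9, y ≈ 62.6 km.
Check against S_04 (with the unrounded x, y): √((x + 59.4)²+(y − 74.2)²) = 58.65 ≈ 58.66 km. ✓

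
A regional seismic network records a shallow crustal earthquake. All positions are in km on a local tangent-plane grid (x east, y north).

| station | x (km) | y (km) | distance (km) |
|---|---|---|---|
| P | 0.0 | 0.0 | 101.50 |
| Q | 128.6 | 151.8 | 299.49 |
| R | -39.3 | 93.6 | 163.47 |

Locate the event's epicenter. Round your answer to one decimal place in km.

Circle about each station: x² + y² = 101.50²; (x − 128.6)² + (y − 151.8)² = 299.49²; (x + 39.3)² + (y − 93.6)² = 163.47².
Subtracting pairs of circle equations eliminates x²+y² and gives linear equations (the radical axes):
257.2 x + 303.6 y = -39810.81
-78.6 x + 187.2 y = -6114.74
Solving the 2×2 system: x ≈ -77.7, y ≈ -65.3 km.

x ≈ -77.7 km, y ≈ -65.3 km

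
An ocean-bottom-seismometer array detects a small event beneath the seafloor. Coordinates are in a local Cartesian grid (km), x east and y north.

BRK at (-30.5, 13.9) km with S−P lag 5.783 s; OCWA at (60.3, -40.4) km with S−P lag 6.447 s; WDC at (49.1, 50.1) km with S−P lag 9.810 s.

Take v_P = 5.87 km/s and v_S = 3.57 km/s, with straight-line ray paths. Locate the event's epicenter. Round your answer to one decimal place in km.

Distance from S−P lag: d = Δt · v_P v_S / (v_P − v_S) = Δt · (5.87·3.57)/(5.87−3.57) ≈ 9.1113·Δt.
So d_BRK = 52.69, d_OCWA = 58.74, d_WDC = 89.38 km.
Circle about each station: (x + 30.5)² + (y − 13.9)² = 52.69²; (x − 60.3)² + (y + 40.4)² = 58.74²; (x − 49.1)² + (y − 50.1)² = 89.38².
Subtracting the BRK equation from the OCWA and WDC equations removes the quadratic terms:
181.6 x − 108.6 y = 3470.64
159.2 x + 72.4 y = -1415.19
Solving the 2×2 system: x ≈ 3.2, y ≈ -26.6 km.

x ≈ 3.2 km, y ≈ -26.6 km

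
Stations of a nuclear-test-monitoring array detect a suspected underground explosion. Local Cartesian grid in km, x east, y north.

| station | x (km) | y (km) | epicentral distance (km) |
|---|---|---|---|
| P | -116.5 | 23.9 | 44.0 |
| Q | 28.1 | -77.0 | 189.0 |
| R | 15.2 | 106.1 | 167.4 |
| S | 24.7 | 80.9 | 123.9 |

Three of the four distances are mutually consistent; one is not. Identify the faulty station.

R

Solve using three stations at a time. Using P, Q, S (subtract circle equations pairwise → linear system) gives (x, y) ≈ (-98.0, 63.8).
Distances from that point to each station vs reported:
  P: calculated 44.0 vs reported 44.0 → residual 0.0 km
  Q: calculated 189.0 vs reported 189.0 → residual 0.0 km
  R: calculated 120.9 vs reported 167.4 → residual 46.5 km
  S: calculated 123.9 vs reported 123.9 → residual 0.0 km
P, Q, S are mutually consistent (residuals ≈ 0); R is off by 46.5 km.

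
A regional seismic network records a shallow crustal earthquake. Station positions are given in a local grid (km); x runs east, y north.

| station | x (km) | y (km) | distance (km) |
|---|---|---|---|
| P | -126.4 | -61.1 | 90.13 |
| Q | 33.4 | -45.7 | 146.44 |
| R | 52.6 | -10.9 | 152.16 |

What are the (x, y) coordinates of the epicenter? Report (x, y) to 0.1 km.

x ≈ -95.6 km, y ≈ 23.6 km

Circle about each station: (x + 126.4)² + (y + 61.1)² = 90.13²; (x − 33.4)² + (y + 45.7)² = 146.44²; (x − 52.6)² + (y + 10.9)² = 152.16².
Subtracting the P equation from the Q and R equations removes the quadratic terms:
319.6 x + 30.8 y = -29827.38
358.0 x + 100.4 y = -31853.85
Solving the 2×2 system: x ≈ -95.6, y ≈ 23.6 km.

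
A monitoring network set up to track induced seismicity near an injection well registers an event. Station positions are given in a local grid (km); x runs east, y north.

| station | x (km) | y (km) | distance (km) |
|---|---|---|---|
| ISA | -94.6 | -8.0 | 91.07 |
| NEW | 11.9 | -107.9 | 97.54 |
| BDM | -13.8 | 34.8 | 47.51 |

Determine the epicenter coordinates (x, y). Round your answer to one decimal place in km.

Circle about each station: (x + 94.6)² + (y + 8.0)² = 91.07²; (x − 11.9)² + (y + 107.9)² = 97.54²; (x + 13.8)² + (y − 34.8)² = 47.51².
Subtracting pairs of circle equations eliminates x²+y² and gives linear equations (the radical axes):
213.0 x − 199.8 y = 1550.55
161.6 x + 85.6 y = -1575.14
Solving the 2×2 system: x ≈ -3.6, y ≈ -11.6 km.

x ≈ -3.6 km, y ≈ -11.6 km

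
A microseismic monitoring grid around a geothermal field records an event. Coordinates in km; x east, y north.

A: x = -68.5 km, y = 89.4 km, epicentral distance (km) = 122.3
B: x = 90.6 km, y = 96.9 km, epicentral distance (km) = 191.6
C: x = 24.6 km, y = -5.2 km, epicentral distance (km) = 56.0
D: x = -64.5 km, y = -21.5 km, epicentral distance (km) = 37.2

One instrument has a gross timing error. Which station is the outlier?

Solve using three stations at a time. Using A, C, D (subtract circle equations pairwise → linear system) gives (x, y) ≈ (-27.5, -25.8).
Distances from that point to each station vs reported:
  A: calculated 122.3 vs reported 122.3 → residual 0.0 km
  B: calculated 170.3 vs reported 191.6 → residual 21.3 km
  C: calculated 56.0 vs reported 56.0 → residual 0.0 km
  D: calculated 37.3 vs reported 37.2 → residual 0.1 km
A, C, D are mutually consistent (residuals ≈ 0); B is off by 21.3 km.

B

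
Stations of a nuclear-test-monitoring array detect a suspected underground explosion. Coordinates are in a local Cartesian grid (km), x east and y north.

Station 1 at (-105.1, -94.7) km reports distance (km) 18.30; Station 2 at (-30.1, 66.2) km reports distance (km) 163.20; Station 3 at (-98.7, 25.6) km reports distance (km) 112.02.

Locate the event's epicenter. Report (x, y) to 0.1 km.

Circle about each station: (x + 105.1)² + (y + 94.7)² = 18.30²; (x + 30.1)² + (y − 66.2)² = 163.20²; (x + 98.7)² + (y − 25.6)² = 112.02².
Subtracting pairs of circle equations eliminates x²+y² and gives linear equations (the radical axes):
150.0 x + 321.8 y = -41025.00
12.8 x + 240.6 y = -21830.64
Solving the 2×2 system: x ≈ -89.0, y ≈ -86.0 km.
Check against Station 1 (with the unrounded x, y): √((x + 105.1)²+(y + 94.7)²) = 18.30 ≈ 18.30 km. ✓

-89.0 km east, -86.0 km north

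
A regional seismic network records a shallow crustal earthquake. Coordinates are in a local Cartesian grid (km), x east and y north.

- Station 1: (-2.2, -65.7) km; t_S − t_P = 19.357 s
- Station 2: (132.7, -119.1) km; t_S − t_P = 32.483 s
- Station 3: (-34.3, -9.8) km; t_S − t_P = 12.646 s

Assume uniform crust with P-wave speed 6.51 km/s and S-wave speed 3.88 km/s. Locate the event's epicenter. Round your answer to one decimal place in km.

Distance from S−P lag: d = Δt · v_P v_S / (v_P − v_S) = Δt · (6.51·3.88)/(6.51−3.88) ≈ 9.6041·Δt.
So d_Station 1 = 185.91, d_Station 2 = 311.97, d_Station 3 = 121.45 km.
Circle about each station: (x + 2.2)² + (y + 65.7)² = 185.91²; (x − 132.7)² + (y + 119.1)² = 311.97²; (x + 34.3)² + (y + 9.8)² = 121.45².
Subtracting the Station 1 equation from the Station 2 and Station 3 equations removes the quadratic terms:
269.8 x − 106.8 y = -35289.98
-64.2 x + 111.8 y = 16763.63
Solving the 2×2 system: x ≈ -92.5, y ≈ 96.8 km.

x ≈ -92.5 km, y ≈ 96.8 km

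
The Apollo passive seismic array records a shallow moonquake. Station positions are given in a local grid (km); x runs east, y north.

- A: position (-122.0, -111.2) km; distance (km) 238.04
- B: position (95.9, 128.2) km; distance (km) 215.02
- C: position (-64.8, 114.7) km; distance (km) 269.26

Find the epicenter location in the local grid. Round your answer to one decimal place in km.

Circle about each station: (x + 122.0)² + (y + 111.2)² = 238.04²; (x − 95.9)² + (y − 128.2)² = 215.02²; (x + 64.8)² + (y − 114.7)² = 269.26².
Subtracting the A equation from the B and C equations removes the quadratic terms:
435.8 x + 478.8 y = 8812.05
114.4 x + 451.8 y = -25732.22
Solving the 2×2 system: x ≈ 114.7, y ≈ -86.0 km.
Check against A (with the unrounded x, y): √((x + 122.0)²+(y + 111.2)²) = 238.04 ≈ 238.04 km. ✓

(114.7, -86.0)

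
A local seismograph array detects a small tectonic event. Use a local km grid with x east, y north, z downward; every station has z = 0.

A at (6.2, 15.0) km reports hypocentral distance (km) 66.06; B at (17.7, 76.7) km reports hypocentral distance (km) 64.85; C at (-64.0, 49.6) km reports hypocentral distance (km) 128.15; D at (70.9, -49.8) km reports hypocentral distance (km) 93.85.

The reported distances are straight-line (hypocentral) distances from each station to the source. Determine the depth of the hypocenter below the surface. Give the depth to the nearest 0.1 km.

Each station gives a sphere (x−x_i)² + (y−y_i)² + z² = d_i² (stations at z=0).
Subtracting the A sphere from B and C: z² cancels, leaving linear equations in x and y:
23.0 x + 123.4 y = 6091.14
-140.4 x + 69.2 y = -5765.78
Solving: x ≈ 59.894, y ≈ 38.198 km (keep extra digits for the depth step; rounded: 59.9, 38.2).
Then from the A sphere: z² = 66.06² − (x − 6.2)² − (y − 15.0)² with x = 59.894, y = 38.198, so z ≈ 30.704 ≈ 30.7 km.

30.7 km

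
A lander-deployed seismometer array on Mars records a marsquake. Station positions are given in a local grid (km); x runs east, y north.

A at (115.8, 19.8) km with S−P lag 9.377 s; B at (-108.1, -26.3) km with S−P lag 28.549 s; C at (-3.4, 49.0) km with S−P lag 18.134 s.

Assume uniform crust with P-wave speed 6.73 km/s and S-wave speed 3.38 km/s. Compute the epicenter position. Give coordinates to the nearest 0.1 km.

x ≈ 85.5 km, y ≈ -36.2 km

Distance from S−P lag: d = Δt · v_P v_S / (v_P − v_S) = Δt · (6.73·3.38)/(6.73−3.38) ≈ 6.7903·Δt.
So d_A = 63.67, d_B = 193.86, d_C = 123.13 km.
Circle about each station: (x − 115.8)² + (y − 19.8)² = 63.67²; (x + 108.1)² + (y + 26.3)² = 193.86²; (x + 3.4)² + (y − 49.0)² = 123.13².
Subtracting pairs of circle equations eliminates x²+y² and gives linear equations (the radical axes):
-447.8 x − 92.2 y = -34952.21
-238.4 x + 58.4 y = -22496.25
Solving the 2×2 system: x ≈ 85.5, y ≈ -36.2 km.
Check against A (with the unrounded x, y): √((x − 115.8)²+(y − 19.8)²) = 63.65 ≈ 63.67 km. ✓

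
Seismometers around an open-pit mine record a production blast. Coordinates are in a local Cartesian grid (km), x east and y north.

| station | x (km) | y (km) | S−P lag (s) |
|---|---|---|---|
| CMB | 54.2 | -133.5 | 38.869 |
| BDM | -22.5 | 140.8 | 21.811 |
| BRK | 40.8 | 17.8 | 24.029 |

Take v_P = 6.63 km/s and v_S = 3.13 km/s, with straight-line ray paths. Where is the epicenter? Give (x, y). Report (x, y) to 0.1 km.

Distance from S−P lag: d = Δt · v_P v_S / (v_P − v_S) = Δt · (6.63·3.13)/(6.63−3.13) ≈ 5.9291·Δt.
So d_CMB = 230.46, d_BDM = 129.32, d_BRK = 142.47 km.
Circle about each station: (x − 54.2)² + (y + 133.5)² = 230.46²; (x + 22.5)² + (y − 140.8)² = 129.32²; (x − 40.8)² + (y − 17.8)² = 142.47².
Subtracting the CMB equation from the BDM and BRK equations removes the quadratic terms:
-153.4 x + 548.6 y = 35959.15
-26.8 x + 302.6 y = 14035.70
Solving the 2×2 system: x ≈ -100.3, y ≈ 37.5 km.

(-100.3, 37.5)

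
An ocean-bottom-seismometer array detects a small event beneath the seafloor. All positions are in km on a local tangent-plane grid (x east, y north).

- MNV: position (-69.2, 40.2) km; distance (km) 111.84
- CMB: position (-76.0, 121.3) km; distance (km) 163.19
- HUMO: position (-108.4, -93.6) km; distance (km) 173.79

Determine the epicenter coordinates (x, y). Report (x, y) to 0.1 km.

Circle about each station: (x + 69.2)² + (y − 40.2)² = 111.84²; (x + 76.0)² + (y − 121.3)² = 163.19²; (x + 108.4)² + (y + 93.6)² = 173.79².
Subtracting pairs of circle equations eliminates x²+y² and gives linear equations (the radical axes):
-13.6 x + 162.2 y = -37.78
-78.4 x − 267.6 y = -3587.94
Solving the 2×2 system: x ≈ 36.2, y ≈ 2.8 km.

x ≈ 36.2 km, y ≈ 2.8 km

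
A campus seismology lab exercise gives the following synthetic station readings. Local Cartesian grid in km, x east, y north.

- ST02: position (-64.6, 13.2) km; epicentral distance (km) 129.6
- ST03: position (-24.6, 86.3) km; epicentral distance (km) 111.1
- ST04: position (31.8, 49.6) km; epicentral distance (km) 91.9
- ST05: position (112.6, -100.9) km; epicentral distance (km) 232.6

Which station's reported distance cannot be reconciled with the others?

ST02

Solve using three stations at a time. Using ST03, ST04, ST05 (subtract circle equations pairwise → linear system) gives (x, y) ≈ (78.0, 129.1).
Distances from that point to each station vs reported:
  ST02: calculated 183.7 vs reported 129.6 → residual 54.1 km
  ST03: calculated 111.1 vs reported 111.1 → residual 0.0 km
  ST04: calculated 92.0 vs reported 91.9 → residual 0.1 km
  ST05: calculated 232.6 vs reported 232.6 → residual 0.0 km
ST03, ST04, ST05 are mutually consistent (residuals ≈ 0); ST02 is off by 54.1 km.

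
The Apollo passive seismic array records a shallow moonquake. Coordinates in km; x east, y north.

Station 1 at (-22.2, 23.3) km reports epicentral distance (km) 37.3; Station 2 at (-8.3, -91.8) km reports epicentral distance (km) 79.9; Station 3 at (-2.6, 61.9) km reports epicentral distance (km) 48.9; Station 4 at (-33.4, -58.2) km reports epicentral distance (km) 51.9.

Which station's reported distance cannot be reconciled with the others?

Solve using three stations at a time. Using Station 1, Station 2, Station 4 (subtract circle equations pairwise → linear system) gives (x, y) ≈ (-9.9, -11.9).
Distances from that point to each station vs reported:
  Station 1: calculated 37.3 vs reported 37.3 → residual 0.0 km
  Station 2: calculated 79.9 vs reported 79.9 → residual 0.0 km
  Station 3: calculated 74.2 vs reported 48.9 → residual 25.3 km
  Station 4: calculated 51.9 vs reported 51.9 → residual 0.0 km
Station 1, Station 2, Station 4 are mutually consistent (residuals ≈ 0); Station 3 is off by 25.3 km.

Station 3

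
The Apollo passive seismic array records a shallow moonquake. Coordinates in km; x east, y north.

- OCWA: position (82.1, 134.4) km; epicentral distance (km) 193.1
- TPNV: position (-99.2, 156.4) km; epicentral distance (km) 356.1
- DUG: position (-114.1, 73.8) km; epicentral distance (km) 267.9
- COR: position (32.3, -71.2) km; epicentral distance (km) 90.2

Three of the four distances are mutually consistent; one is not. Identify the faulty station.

Solve using three stations at a time. Using OCWA, DUG, COR (subtract circle equations pairwise → linear system) gives (x, y) ≈ (120.9, -54.7).
Distances from that point to each station vs reported:
  OCWA: calculated 193.1 vs reported 193.1 → residual 0.0 km
  TPNV: calculated 305.0 vs reported 356.1 → residual 51.1 km
  DUG: calculated 267.9 vs reported 267.9 → residual 0.0 km
  COR: calculated 90.2 vs reported 90.2 → residual 0.0 km
OCWA, DUG, COR are mutually consistent (residuals ≈ 0); TPNV is off by 51.1 km.

TPNV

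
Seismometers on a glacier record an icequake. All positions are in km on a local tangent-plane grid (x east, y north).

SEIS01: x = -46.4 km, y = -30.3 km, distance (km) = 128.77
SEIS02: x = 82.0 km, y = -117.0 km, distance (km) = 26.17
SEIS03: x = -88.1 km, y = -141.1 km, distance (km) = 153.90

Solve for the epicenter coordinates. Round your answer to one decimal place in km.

Circle about each station: (x + 46.4)² + (y + 30.3)² = 128.77²; (x − 82.0)² + (y + 117.0)² = 26.17²; (x + 88.1)² + (y + 141.1)² = 153.90².
Subtracting the SEIS01 equation from the SEIS02 and SEIS03 equations removes the quadratic terms:
256.8 x − 173.4 y = 33238.79
-83.4 x − 221.6 y = 17496.27
Solving the 2×2 system: x ≈ 60.7, y ≈ -101.8 km.

x ≈ 60.7 km, y ≈ -101.8 km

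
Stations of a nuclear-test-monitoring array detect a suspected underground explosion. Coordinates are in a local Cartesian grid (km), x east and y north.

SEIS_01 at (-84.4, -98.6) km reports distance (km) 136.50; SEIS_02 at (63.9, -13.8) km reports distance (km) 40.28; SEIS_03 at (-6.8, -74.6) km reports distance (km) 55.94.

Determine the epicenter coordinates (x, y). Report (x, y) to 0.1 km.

42.3 km east, -47.8 km north

Circle about each station: (x + 84.4)² + (y + 98.6)² = 136.50²; (x − 63.9)² + (y + 13.8)² = 40.28²; (x + 6.8)² + (y + 74.6)² = 55.94².
Subtracting pairs of circle equations eliminates x²+y² and gives linear equations (the radical axes):
296.6 x + 169.6 y = 4438.10
155.2 x + 48.0 y = 4269.05
Solving the 2×2 system: x ≈ 42.3, y ≈ -47.8 km.
Check against SEIS_01 (with the unrounded x, y): √((x + 84.4)²+(y + 98.6)²) = 136.50 ≈ 136.50 km. ✓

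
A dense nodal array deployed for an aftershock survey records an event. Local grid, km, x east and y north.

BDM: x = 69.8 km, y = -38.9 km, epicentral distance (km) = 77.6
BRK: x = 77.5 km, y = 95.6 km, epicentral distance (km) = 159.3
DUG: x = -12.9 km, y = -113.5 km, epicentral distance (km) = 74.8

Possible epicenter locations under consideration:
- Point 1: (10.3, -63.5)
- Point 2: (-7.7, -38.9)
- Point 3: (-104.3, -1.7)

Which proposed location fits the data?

Point 2

For each candidate, compare |candidate − station| to the reported distance:
Point 1: residuals BDM 13.2, BRK 13.4, DUG 19.7 → max 19.7 km
Point 2: residuals BDM 0.1, BRK 0.1, DUG 0.0 → max 0.1 km
Point 3: residuals BDM 100.4, BRK 46.9, DUG 69.6 → max 100.4 km
Only Point 2 has all residuals ≈ 0.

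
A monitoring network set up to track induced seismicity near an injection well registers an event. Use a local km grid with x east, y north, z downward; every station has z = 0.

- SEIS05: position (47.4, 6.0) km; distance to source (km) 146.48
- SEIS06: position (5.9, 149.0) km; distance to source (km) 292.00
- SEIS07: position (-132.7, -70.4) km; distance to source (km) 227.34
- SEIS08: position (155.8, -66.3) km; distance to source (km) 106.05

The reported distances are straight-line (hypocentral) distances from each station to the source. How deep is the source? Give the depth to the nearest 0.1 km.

Each station gives a sphere (x−x_i)² + (y−y_i)² + z² = d_i² (stations at z=0).
Subtracting the SEIS05 sphere from SEIS06 and SEIS07: z² cancels, leaving linear equations in x and y:
-83.0 x + 286.0 y = -43854.56
-360.2 x − 152.8 y = -9944.40
Solving: x ≈ 82.499, y ≈ -129.396 km (keep extra digits for the depth step; rounded: 82.5, -129.4).
Then from the SEIS05 sphere: z² = 146.48² − (x − 47.4)² − (y − 6.0)² with x = 82.499, y = -129.396, so z ≈ 43.501 ≈ 43.5 km.

z ≈ 43.5 km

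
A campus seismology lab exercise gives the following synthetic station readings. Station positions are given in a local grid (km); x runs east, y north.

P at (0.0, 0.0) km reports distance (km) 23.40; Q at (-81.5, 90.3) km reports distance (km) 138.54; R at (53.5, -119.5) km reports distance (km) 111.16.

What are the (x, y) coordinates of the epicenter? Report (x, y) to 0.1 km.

-2.2 km east, -23.3 km north

Circle about each station: x² + y² = 23.40²; (x + 81.5)² + (y − 90.3)² = 138.54²; (x − 53.5)² + (y + 119.5)² = 111.16².
Subtracting pairs of circle equations eliminates x²+y² and gives linear equations (the radical axes):
-163.0 x + 180.6 y = -3849.43
107.0 x − 239.0 y = 5333.51
Solving the 2×2 system: x ≈ -2.2, y ≈ -23.3 km.
Check against P (with the unrounded x, y): √(x²+y²) = 23.41 ≈ 23.40 km. ✓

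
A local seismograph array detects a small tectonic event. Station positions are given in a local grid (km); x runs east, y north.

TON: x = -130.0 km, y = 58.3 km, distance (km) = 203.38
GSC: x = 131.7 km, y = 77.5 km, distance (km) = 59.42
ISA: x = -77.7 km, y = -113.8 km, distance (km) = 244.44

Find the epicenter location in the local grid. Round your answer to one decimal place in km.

(72.3, 79.2)

Circle about each station: (x + 130.0)² + (y − 58.3)² = 203.38²; (x − 131.7)² + (y − 77.5)² = 59.42²; (x + 77.7)² + (y + 113.8)² = 244.44².
Subtracting pairs of circle equations eliminates x²+y² and gives linear equations (the radical axes):
523.4 x + 38.4 y = 40884.94
104.6 x − 344.2 y = -19698.65
Solving the 2×2 system: x ≈ 72.3, y ≈ 79.2 km.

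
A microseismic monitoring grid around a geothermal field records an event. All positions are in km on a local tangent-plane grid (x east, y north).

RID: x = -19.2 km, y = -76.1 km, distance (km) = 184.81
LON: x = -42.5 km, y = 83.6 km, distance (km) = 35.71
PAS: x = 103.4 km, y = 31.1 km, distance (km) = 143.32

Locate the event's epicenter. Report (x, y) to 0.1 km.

-17.1 km east, 108.7 km north

Circle about each station: (x + 19.2)² + (y + 76.1)² = 184.81²; (x + 42.5)² + (y − 83.6)² = 35.71²; (x − 103.4)² + (y − 31.1)² = 143.32².
Subtracting the RID equation from the LON and PAS equations removes the quadratic terms:
-46.6 x + 319.4 y = 35514.89
245.2 x + 214.4 y = 19113.03
Solving the 2×2 system: x ≈ -17.1, y ≈ 108.7 km.
Check against RID (with the unrounded x, y): √((x + 19.2)²+(y + 76.1)²) = 184.81 ≈ 184.81 km. ✓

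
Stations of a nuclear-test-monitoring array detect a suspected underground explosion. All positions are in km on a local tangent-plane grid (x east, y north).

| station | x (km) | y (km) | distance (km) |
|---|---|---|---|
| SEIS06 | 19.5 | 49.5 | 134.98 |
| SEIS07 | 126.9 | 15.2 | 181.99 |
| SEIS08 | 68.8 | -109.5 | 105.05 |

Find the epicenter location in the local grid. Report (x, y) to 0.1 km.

Circle about each station: (x − 19.5)² + (y − 49.5)² = 134.98²; (x − 126.9)² + (y − 15.2)² = 181.99²; (x − 68.8)² + (y + 109.5)² = 105.05².
Subtracting pairs of circle equations eliminates x²+y² and gives linear equations (the radical axes):
214.8 x − 68.6 y = -1396.61
98.6 x − 318.0 y = 21077.29
Solving the 2×2 system: x ≈ -30.7, y ≈ -75.8 km.

(-30.7, -75.8)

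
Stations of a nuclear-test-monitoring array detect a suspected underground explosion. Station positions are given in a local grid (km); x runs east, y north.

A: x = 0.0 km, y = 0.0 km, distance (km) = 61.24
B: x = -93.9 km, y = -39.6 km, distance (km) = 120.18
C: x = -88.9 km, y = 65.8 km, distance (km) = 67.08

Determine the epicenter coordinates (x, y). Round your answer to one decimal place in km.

Circle about each station: x² + y² = 61.24²; (x + 93.9)² + (y + 39.6)² = 120.18²; (x + 88.9)² + (y − 65.8)² = 67.08².
Subtracting the A equation from the B and C equations removes the quadratic terms:
-187.8 x − 79.2 y = -307.52
-177.8 x + 131.6 y = 11483.46
Solving the 2×2 system: x ≈ -22.4, y ≈ 57.0 km.

(-22.4, 57.0)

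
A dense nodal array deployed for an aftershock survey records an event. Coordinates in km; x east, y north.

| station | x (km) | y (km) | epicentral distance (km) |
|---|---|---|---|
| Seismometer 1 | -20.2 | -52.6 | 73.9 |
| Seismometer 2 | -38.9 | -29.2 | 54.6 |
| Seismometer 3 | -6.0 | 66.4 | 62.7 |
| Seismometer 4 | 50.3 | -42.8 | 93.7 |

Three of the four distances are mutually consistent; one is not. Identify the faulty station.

Solve using three stations at a time. Using Seismometer 1, Seismometer 2, Seismometer 4 (subtract circle equations pairwise → linear system) gives (x, y) ≈ (-18.1, 21.3).
Distances from that point to each station vs reported:
  Seismometer 1: calculated 73.9 vs reported 73.9 → residual 0.0 km
  Seismometer 2: calculated 54.6 vs reported 54.6 → residual 0.0 km
  Seismometer 3: calculated 46.7 vs reported 62.7 → residual 16.0 km
  Seismometer 4: calculated 93.7 vs reported 93.7 → residual 0.0 km
Seismometer 1, Seismometer 2, Seismometer 4 are mutually consistent (residuals ≈ 0); Seismometer 3 is off by 16.0 km.

Seismometer 3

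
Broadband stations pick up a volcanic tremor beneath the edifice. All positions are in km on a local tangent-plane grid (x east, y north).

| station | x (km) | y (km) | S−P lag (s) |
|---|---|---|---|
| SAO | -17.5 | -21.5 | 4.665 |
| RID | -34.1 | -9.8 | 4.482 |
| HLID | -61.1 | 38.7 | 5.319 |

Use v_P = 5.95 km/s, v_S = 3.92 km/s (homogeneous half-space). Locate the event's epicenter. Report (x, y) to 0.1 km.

x ≈ -0.7 km, y ≈ 29.4 km

Distance from S−P lag: d = Δt · v_P v_S / (v_P − v_S) = Δt · (5.95·3.92)/(5.95−3.92) ≈ 11.4897·Δt.
So d_SAO = 53.60, d_RID = 51.50, d_HLID = 61.11 km.
Circle about each station: (x + 17.5)² + (y + 21.5)² = 53.60²; (x + 34.1)² + (y + 9.8)² = 51.50²; (x + 61.1)² + (y − 38.7)² = 61.11².
Subtracting pairs of circle equations eliminates x²+y² and gives linear equations (the radical axes):
-33.2 x + 23.4 y = 711.06
-87.2 x + 120.4 y = 3600.93
Solving the 2×2 system: x ≈ -0.7, y ≈ 29.4 km.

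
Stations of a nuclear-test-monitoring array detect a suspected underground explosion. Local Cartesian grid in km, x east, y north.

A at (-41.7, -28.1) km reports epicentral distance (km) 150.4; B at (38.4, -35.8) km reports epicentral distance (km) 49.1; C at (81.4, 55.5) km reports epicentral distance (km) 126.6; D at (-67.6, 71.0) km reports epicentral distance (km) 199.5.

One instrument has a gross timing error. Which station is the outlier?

A

Solve using three stations at a time. Using B, C, D (subtract circle equations pairwise → linear system) gives (x, y) ≈ (72.7, -70.8).
Distances from that point to each station vs reported:
  A: calculated 122.1 vs reported 150.4 → residual 28.3 km
  B: calculated 49.0 vs reported 49.1 → residual 0.1 km
  C: calculated 126.6 vs reported 126.6 → residual 0.0 km
  D: calculated 199.5 vs reported 199.5 → residual 0.0 km
B, C, D are mutually consistent (residuals ≈ 0); A is off by 28.3 km.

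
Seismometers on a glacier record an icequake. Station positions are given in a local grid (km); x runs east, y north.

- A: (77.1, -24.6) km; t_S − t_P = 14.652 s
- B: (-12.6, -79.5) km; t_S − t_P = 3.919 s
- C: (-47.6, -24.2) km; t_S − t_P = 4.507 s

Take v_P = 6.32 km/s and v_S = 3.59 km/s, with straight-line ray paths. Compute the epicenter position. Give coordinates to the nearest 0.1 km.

Distance from S−P lag: d = Δt · v_P v_S / (v_P − v_S) = Δt · (6.32·3.59)/(6.32−3.59) ≈ 8.3109·Δt.
So d_A = 121.77, d_B = 32.57, d_C = 37.46 km.
Circle about each station: (x − 77.1)² + (y + 24.6)² = 121.77²; (x + 12.6)² + (y + 79.5)² = 32.57²; (x + 47.6)² + (y + 24.2)² = 37.46².
Subtracting pairs of circle equations eliminates x²+y² and gives linear equations (the radical axes):
-179.4 x − 109.8 y = 13696.57
-249.4 x + 0.8 y = 9726.51
Solving the 2×2 system: x ≈ -39.2, y ≈ -60.7 km.

x ≈ -39.2 km, y ≈ -60.7 km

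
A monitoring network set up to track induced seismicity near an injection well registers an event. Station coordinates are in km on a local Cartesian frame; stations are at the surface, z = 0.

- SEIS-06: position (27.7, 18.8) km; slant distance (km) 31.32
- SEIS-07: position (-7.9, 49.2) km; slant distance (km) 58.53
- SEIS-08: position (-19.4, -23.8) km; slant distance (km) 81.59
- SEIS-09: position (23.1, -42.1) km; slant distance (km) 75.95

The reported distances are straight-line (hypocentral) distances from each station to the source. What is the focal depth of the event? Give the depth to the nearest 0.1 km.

Each station gives a sphere (x−x_i)² + (y−y_i)² + z² = d_i² (stations at z=0).
Subtracting the SEIS-06 sphere from SEIS-07 and SEIS-08: z² cancels, leaving linear equations in x and y:
-71.2 x + 60.8 y = -1082.50
-94.2 x − 85.2 y = -5853.92
Solving: x ≈ 37.999, y ≈ 26.695 km (keep extra digits for the depth step; rounded: 38.0, 26.7).
Then from the SEIS-06 sphere: z² = 31.32² − (x − 27.7)² − (y − 18.8)² with x = 37.999, y = 26.695, so z ≈ 28.505 ≈ 28.5 km.
Check against SEIS-09 (with the unrounded solution): distance 75.94 ≈ 75.95 km. ✓

depth ≈ 28.5 km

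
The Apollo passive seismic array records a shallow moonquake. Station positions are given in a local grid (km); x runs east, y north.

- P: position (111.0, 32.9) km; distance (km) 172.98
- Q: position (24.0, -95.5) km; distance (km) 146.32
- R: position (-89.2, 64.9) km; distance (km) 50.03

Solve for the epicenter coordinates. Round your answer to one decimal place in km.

Circle about each station: (x − 111.0)² + (y − 32.9)² = 172.98²; (x − 24.0)² + (y + 95.5)² = 146.32²; (x + 89.2)² + (y − 64.9)² = 50.03².
Subtracting the P equation from the Q and R equations removes the quadratic terms:
-174.0 x − 256.8 y = 4805.38
-400.4 x + 64.0 y = 26184.32
Solving the 2×2 system: x ≈ -61.7, y ≈ 23.1 km.
Check against P (with the unrounded x, y): √((x − 111.0)²+(y − 32.9)²) = 172.98 ≈ 172.98 km. ✓

(-61.7, 23.1)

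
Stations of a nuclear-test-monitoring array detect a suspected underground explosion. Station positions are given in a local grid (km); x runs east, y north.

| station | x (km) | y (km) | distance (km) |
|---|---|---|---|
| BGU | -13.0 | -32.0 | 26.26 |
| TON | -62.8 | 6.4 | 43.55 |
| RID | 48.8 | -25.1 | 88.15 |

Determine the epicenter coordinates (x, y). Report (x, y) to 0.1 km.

(-39.2, -30.2)

Circle about each station: (x + 13.0)² + (y + 32.0)² = 26.26²; (x + 62.8)² + (y − 6.4)² = 43.55²; (x − 48.8)² + (y + 25.1)² = 88.15².
Subtracting the BGU equation from the TON and RID equations removes the quadratic terms:
-99.6 x + 76.8 y = 1584.79
123.6 x + 13.8 y = -5262.38
Solving the 2×2 system: x ≈ -39.2, y ≈ -30.2 km.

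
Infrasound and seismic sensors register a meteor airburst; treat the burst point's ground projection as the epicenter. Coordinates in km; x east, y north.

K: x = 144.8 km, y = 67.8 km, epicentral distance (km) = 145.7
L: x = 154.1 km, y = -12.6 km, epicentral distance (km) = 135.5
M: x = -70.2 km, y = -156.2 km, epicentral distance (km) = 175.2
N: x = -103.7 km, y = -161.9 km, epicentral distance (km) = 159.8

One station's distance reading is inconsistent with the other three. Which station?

N

Solve using three stations at a time. Using K, L, M (subtract circle equations pairwise → linear system) gives (x, y) ≈ (18.8, -5.3).
Distances from that point to each station vs reported:
  K: calculated 145.7 vs reported 145.7 → residual 0.0 km
  L: calculated 135.5 vs reported 135.5 → residual 0.0 km
  M: calculated 175.2 vs reported 175.2 → residual 0.0 km
  N: calculated 198.8 vs reported 159.8 → residual 39.0 km
K, L, M are mutually consistent (residuals ≈ 0); N is off by 39.0 km.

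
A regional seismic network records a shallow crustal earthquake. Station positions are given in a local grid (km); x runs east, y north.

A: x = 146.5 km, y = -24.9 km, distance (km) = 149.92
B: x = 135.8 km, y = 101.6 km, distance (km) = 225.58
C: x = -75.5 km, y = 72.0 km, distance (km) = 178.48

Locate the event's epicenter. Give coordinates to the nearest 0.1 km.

(9.2, -85.1)

Circle about each station: (x − 146.5)² + (y + 24.9)² = 149.92²; (x − 135.8)² + (y − 101.6)² = 225.58²; (x + 75.5)² + (y − 72.0)² = 178.48².
Subtracting pairs of circle equations eliminates x²+y² and gives linear equations (the radical axes):
-21.4 x + 253.0 y = -21728.39
-444.0 x + 193.8 y = -20577.11
Solving the 2×2 system: x ≈ 9.2, y ≈ -85.1 km.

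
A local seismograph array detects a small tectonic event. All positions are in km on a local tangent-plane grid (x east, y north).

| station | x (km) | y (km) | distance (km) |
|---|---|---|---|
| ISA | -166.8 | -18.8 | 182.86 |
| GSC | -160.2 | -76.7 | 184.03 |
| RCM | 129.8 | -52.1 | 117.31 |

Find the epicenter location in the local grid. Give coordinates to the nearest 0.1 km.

x ≈ 16.0 km, y ≈ -23.6 km

Circle about each station: (x + 166.8)² + (y + 18.8)² = 182.86²; (x + 160.2)² + (y + 76.7)² = 184.03²; (x − 129.8)² + (y + 52.1)² = 117.31².
Subtracting pairs of circle equations eliminates x²+y² and gives linear equations (the radical axes):
13.2 x − 115.8 y = 2941.99
593.2 x − 66.6 y = 11062.91
Solving the 2×2 system: x ≈ 16.0, y ≈ -23.6 km.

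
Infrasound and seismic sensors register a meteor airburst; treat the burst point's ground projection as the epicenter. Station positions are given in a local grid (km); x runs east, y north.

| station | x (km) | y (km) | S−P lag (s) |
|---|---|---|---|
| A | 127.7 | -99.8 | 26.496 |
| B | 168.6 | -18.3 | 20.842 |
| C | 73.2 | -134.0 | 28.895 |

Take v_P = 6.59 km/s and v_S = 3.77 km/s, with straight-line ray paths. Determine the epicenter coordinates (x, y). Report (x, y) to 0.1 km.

Distance from S−P lag: d = Δt · v_P v_S / (v_P − v_S) = Δt · (6.59·3.77)/(6.59−3.77) ≈ 8.8100·Δt.
So d_A = 233.43, d_B = 183.62, d_C = 254.57 km.
Circle about each station: (x − 127.7)² + (y + 99.8)² = 233.43²; (x − 168.6)² + (y + 18.3)² = 183.62²; (x − 73.2)² + (y + 134.0)² = 254.57².
Subtracting pairs of circle equations eliminates x²+y² and gives linear equations (the radical axes):
81.8 x + 163.0 y = 23266.78
-109.0 x − 68.4 y = -13269.41
Solving the 2×2 system: x ≈ 46.9, y ≈ 119.2 km.

x ≈ 46.9 km, y ≈ 119.2 km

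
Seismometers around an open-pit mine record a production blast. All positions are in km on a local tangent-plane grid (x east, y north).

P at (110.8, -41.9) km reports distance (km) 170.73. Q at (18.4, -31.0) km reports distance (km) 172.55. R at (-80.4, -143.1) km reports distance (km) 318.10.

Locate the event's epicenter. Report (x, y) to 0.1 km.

Circle about each station: (x − 110.8)² + (y + 41.9)² = 170.73²; (x − 18.4)² + (y + 31.0)² = 172.55²; (x + 80.4)² + (y + 143.1)² = 318.10².
Subtracting pairs of circle equations eliminates x²+y² and gives linear equations (the radical axes):
-184.8 x + 21.8 y = -13357.46
-382.4 x − 202.4 y = -59129.36
Solving the 2×2 system: x ≈ 87.3, y ≈ 127.2 km.

x ≈ 87.3 km, y ≈ 127.2 km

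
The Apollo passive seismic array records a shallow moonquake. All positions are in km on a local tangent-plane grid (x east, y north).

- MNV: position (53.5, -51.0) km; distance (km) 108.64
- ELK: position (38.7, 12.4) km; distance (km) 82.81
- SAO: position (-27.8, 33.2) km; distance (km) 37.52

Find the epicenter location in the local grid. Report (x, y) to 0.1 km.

-43.0 km east, -1.1 km north

Circle about each station: (x − 53.5)² + (y + 51.0)² = 108.64²; (x − 38.7)² + (y − 12.4)² = 82.81²; (x + 27.8)² + (y − 33.2)² = 37.52².
Subtracting pairs of circle equations eliminates x²+y² and gives linear equations (the radical axes):
-29.6 x + 126.8 y = 1133.35
-162.6 x + 168.4 y = 6806.73
Solving the 2×2 system: x ≈ -43.0, y ≈ -1.1 km.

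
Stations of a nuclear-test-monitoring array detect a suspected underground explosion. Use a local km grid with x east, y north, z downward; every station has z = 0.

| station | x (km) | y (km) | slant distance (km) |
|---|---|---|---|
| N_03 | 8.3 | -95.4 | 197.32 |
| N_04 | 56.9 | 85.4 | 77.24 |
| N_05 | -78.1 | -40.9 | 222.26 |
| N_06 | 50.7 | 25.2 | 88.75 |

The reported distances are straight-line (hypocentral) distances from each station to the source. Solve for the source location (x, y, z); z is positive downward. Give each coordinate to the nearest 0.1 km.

(109.9, 65.4, 52.5)

Each station gives a sphere (x−x_i)² + (y−y_i)² + z² = d_i² (stations at z=0).
Subtracting the N_03 sphere from N_04 and N_05: z² cancels, leaving linear equations in x and y:
97.2 x + 361.6 y = 34329.88
-172.8 x + 109.0 y = -11861.96
Solving: x ≈ 109.898, y ≈ 65.398 km (keep extra digits for the depth step; rounded: 109.9, 65.4).
Then from the N_03 sphere: z² = 197.32² − (x − 8.3)² − (y + 95.4)² with x = 109.898, y = 65.398, so z ≈ 52.507 ≈ 52.5 km.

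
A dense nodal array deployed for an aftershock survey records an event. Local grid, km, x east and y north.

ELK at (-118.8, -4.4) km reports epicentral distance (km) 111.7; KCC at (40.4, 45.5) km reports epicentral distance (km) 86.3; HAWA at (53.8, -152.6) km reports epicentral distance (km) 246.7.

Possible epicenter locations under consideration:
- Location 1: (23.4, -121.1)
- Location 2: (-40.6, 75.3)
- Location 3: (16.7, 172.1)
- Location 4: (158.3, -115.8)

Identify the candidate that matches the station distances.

Location 2

For each candidate, compare |candidate − station| to the reported distance:
Location 1: residuals ELK 72.3, KCC 81.2, HAWA 202.9 → max 202.9 km
Location 2: residuals ELK 0.0, KCC 0.0, HAWA 0.0 → max 0.0 km
Location 3: residuals ELK 110.8, KCC 42.5, HAWA 80.1 → max 110.8 km
Location 4: residuals ELK 187.0, KCC 113.5, HAWA 135.9 → max 187.0 km
Only Location 2 has all residuals ≈ 0.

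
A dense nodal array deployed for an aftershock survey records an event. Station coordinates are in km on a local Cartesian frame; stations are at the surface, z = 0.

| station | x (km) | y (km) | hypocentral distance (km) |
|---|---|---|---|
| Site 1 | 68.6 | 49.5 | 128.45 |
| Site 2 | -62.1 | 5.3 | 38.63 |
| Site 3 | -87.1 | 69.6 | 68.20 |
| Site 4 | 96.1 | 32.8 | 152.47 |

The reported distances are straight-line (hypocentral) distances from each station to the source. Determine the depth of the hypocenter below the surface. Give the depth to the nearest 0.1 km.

z ≈ 33.6 km

Each station gives a sphere (x−x_i)² + (y−y_i)² + z² = d_i² (stations at z=0).
Subtracting the Site 1 sphere from Site 2 and Site 3: z² cancels, leaving linear equations in x and y:
-261.4 x − 88.4 y = 11735.42
-311.4 x + 40.2 y = 17122.52
Solving: x ≈ -52.198, y ≈ 21.596 km (keep extra digits for the depth step; rounded: -52.2, 21.6).
Then from the Site 1 sphere: z² = 128.45² − (x − 68.6)² − (y − 49.5)² with x = -52.198, y = 21.596, so z ≈ 33.595 ≈ 33.6 km.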